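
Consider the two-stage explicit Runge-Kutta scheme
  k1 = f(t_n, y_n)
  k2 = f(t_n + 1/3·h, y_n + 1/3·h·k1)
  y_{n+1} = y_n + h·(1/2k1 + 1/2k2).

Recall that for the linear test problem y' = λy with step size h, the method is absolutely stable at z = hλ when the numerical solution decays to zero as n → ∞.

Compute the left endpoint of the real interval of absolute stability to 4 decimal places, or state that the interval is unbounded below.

Set f=λy, z=hλ:
  k1=λy_n ⇒ h·k1=z·y_n;  k2=λ(1+1/3z)y_n ⇒ h·k2=z(1+1/3z)y_n
  y_{n+1}/y_n = 1 + 1/2z + 1/2z(1+1/3z) = 1 + z + 1/6z²
  so R(z) = 1 + z + 1/6z².

Find x<0 with |R(x)|<1.
x=-1.66: |R|=0.2007
R=1: x+1/6x²=0 ⇒ x=−6=-6.0000; min R=1−1/(4·1/6)=-0.5000>−1
Confirm numerically:
  x=-5.713: |R|=0.72673 <1
  x=-5.099: |R|=0.23430 <1
  x=-4.737: |R|=0.00286 <1
  x=-6.440: |R|=1.47227 >1
  x=-6.093: |R|=1.09444 >1
Interval (-6.0000, 0).

z* = -6.0000.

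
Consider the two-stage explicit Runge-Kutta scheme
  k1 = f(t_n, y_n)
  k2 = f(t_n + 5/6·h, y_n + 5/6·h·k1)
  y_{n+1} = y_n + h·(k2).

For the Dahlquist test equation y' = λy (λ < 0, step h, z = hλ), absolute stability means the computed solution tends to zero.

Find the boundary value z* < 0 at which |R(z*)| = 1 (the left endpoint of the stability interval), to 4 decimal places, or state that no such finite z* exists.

Test eqn y'=λy, z=hλ:
  k1=λy_n ⇒ h·k1=z·y_n;  k2=λ(1+5/6z)y_n ⇒ h·k2=z(1+5/6z)y_n
  y_{n+1}/y_n = 1 + z(1+5/6z) = 1 + z + 5/6z²
  so R(z) = 1 + z + 5/6z².

Boundary: |R(x)|=1, x<0.
x=-0.71: |R|=0.7101
R=1: x+5/6x²=0 ⇒ x=−6/5=-1.2000; min R=1−1/(4·5/6)=0.7000>−1
Confirm numerically:
  x=-1.053: |R|=0.87101 <1
  x=-0.945: |R|=0.79919 <1
  x=-0.771: |R|=0.72437 <1
  x=-0.686: |R|=0.70616 <1
  x=-1.539: |R|=1.43477 >1
  x=-1.244: |R|=1.04561 >1
So |R|<1 on (-1.2000, 0).

z* = -1.2000.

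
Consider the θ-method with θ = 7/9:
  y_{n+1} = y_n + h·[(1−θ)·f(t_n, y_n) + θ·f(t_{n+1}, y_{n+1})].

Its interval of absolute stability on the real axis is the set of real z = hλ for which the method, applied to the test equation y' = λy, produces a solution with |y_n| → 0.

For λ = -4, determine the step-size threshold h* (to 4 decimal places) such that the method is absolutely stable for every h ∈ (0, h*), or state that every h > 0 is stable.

interval (−∞, 0). Any h>0 works for λ=-4.

Test eqn y'=λy, z=hλ:
  y_{n+1} = y_n + z·[2/9·y_n + 7/9·y_{n+1}] ⇒ (1 − 7/9z)y_{n+1} = (1 + 2/9z)y_n
  so R(z) = (1 + 2/9z)/(1 − 7/9z).

Need |R(x)|<1, x<0.
x=-1.36: |R|=0.3391
x=-2: |R|=0.2174
x=-10: |R|=0.1392
x=-100: |R|=0.2694
θ=7/9≥1/2 ⇒ |1+2/9x|<|1−7/9x| ∀x<0 ⇒ interval (−∞,0).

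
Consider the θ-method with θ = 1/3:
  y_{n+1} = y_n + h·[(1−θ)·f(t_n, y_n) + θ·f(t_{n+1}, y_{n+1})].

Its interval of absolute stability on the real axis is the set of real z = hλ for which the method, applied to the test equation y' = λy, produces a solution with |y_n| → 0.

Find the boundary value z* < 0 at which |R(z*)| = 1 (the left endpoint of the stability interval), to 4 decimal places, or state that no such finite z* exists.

On y'=λy, z=hλ:
  y_{n+1} = y_n + z·[2/3·y_n + 1/3·y_{n+1}] ⇒ (1 − 1/3z)y_{n+1} = (1 + 2/3z)y_n
  ⇒ R(z) = (1 + 2/3z)/(1 − 1/3z).

Boundary: |R(x)|=1, x<0.
x=-1.8: |R|=0.1250
R=−1: 1+2/3x = −1+1/3x ⇒ -1/3x=2 ⇒ x=2/(-1/3)=-6.0000
Confirm numerically:
  x=-4.487: |R|=0.79792 <1
  x=-3.965: |R|=0.70782 <1
  x=-3.415: |R|=0.59704 <1
  x=-3.121: |R|=0.52965 <1
  x=-6.427: |R|=1.04530 >1
  x=-6.352: |R|=1.03764 >1
  x=-6.076: |R|=1.00837 >1
So |R|<1 on (-6.0000, 0).

z* = -6.0000.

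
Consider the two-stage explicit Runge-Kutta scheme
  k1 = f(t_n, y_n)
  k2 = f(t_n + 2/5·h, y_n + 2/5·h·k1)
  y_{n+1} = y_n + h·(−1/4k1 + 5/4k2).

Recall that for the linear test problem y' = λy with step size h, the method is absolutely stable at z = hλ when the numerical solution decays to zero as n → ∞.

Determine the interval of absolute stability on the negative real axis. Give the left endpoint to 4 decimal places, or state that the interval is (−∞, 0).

z∈(-2.0000,0).

With y'=λy (z=hλ):
  k1=λy_n ⇒ h·k1=z·y_n;  k2=λ(1+2/5z)y_n ⇒ h·k2=z(1+2/5z)y_n
  y_{n+1}/y_n = 1 − 1/4z + 5/4z(1+2/5z) = 1 + z + 1/2z²
  ⇒ R(z) = 1 + z + 1/2z².

Solve |R(x)|<1 on ℝ⁻.
x=-1.04: |R|=0.5008
R=1: x+1/2x²=0 ⇒ x=−2=-2.0000; min R=1−1/(4·1/2)=0.5000>−1
Confirm numerically:
  x=-1.414: |R|=0.58570 <1
  x=-1.214: |R|=0.52290 <1
  x=-1.168: |R|=0.51411 <1
  x=-2.312: |R|=1.36067 >1
  x=-2.289: |R|=1.33076 >1
Stable set (-2.0000, 0).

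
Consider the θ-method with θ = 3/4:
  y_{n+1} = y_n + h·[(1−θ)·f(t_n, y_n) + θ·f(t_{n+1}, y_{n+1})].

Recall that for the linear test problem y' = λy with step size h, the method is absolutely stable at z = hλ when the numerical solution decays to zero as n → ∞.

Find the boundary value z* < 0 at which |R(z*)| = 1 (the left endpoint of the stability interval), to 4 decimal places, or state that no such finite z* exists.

interval (−∞, 0).

With y'=λy (z=hλ):
  y_{n+1} = y_n + z·[1/4·y_n + 3/4·y_{n+1}] ⇒ (1 − 3/4z)y_{n+1} = (1 + 1/4z)y_n
  R(z) = (1 + 1/4z)/(1 − 3/4z).

Boundary: |R(x)|=1, x<0.
x=-0.59: |R|=0.5910
x=-2: |R|=0.2000
x=-10: |R|=0.1765
x=-100: |R|=0.3158
θ=3/4≥1/2 ⇒ |1+1/4x|<|1−3/4x| ∀x<0 ⇒ unbounded interval.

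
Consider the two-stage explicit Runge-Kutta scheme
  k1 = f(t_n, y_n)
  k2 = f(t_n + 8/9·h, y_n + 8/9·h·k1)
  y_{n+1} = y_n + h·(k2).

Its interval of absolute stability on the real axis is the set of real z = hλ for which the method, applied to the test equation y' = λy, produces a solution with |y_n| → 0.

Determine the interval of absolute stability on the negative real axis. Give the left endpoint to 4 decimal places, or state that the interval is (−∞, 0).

With y'=λy (z=hλ):
  k1=λy_n ⇒ h·k1=z·y_n;  k2=λ(1+8/9z)y_n ⇒ h·k2=z(1+8/9z)y_n
  y_{n+1}/y_n = 1 + z(1+8/9z) = 1 + z + 8/9z²
  ⇒ R(z) = 1 + z + 8/9z².

Solve |R(x)|<1 on ℝ⁻.
x=-0.38: |R|=0.7484
R=1: x+8/9x²=0 ⇒ x=−9/8=-1.1250; min R=1−1/(4·8/9)=0.7188>−1
Confirm numerically:
  x=-0.903: |R|=0.82181 <1
  x=-0.725: |R|=0.74222 <1
  x=-0.705: |R|=0.73680 <1
  x=-0.675: |R|=0.73000 <1
  x=-1.637: |R|=1.74502 >1
  x=-1.303: |R|=1.20616 >1
  x=-1.238: |R|=1.12435 >1
Interval (-1.1250, 0).

z∈(-1.1250,0).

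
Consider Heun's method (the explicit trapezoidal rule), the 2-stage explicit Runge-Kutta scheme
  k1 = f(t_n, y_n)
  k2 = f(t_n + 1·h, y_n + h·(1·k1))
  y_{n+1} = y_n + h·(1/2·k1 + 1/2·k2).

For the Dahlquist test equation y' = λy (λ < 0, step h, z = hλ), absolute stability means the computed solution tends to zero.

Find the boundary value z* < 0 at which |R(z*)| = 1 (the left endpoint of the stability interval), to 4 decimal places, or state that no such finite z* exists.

z* = -2.0000.

On y'=λy, z=hλ:
  order 2, 2-stage ⇒ R(z)=1+z+z^2/2
  (e.g. R(-1.78)=0.80420, |R|=0.80420)

Boundary: |R(x)|=1, x<0.
x=-1.78: |R|=0.8042
|R(-2.16)|=1.1728 |R(-1.45)|=0.6013 |R(-0.82)|=0.5162
Bisect:
  x_lo=-2.7706 |R|=2.0675  x_hi=-0.0893 |R|=0.9147
  mid=-1.42994 |R|=0.59242 →hi
  mid=-2.10028 |R|=1.10531 →lo
  mid=-1.76511 |R|=0.79269 →hi
  mid=-1.93269 |R|=0.93496 →hi
  mid=-2.01649 |R|=1.01662 →lo
  mid=-1.97459 |R|=0.97491 →hi
  mid=-1.99554 |R|=0.99555 →hi
  mid=-2.00601 |R|=1.00603 →lo
  mid=-2.00077 |R|=1.00077 →lo
  ...
  [-2.00012,-1.99996] ⇒ x*=-2.0000
So |R|<1 on (-2.0000, 0).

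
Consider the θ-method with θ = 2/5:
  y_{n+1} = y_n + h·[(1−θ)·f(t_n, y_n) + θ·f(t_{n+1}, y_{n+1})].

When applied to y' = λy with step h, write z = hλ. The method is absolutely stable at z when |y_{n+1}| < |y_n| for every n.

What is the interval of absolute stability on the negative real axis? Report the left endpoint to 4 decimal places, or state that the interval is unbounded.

Test eqn y'=λy, z=hλ:
  y_{n+1} = y_n + z·[3/5·y_n + 2/5·y_{n+1}] ⇒ (1 − 2/5z)y_{n+1} = (1 + 3/5z)y_n
  so R(z) = (1 + 3/5z)/(1 − 2/5z).

Need |R(x)|<1, x<0.
x=-1.17: |R|=0.2030
R=−1: 1+3/5x = −1+2/5x ⇒ -1/5x=2 ⇒ x=2/(-1/5)=-10.0000
Confirm numerically:
  x=-9.964: |R|=0.99856 <1
  x=-8.838: |R|=0.94876 <1
  x=-4.266: |R|=0.57626 <1
  x=-10.335: |R|=1.01305 >1
  x=-10.246: |R|=1.00965 >1
So |R|<1 on (-10.0000, 0).

(-10.0000, 0).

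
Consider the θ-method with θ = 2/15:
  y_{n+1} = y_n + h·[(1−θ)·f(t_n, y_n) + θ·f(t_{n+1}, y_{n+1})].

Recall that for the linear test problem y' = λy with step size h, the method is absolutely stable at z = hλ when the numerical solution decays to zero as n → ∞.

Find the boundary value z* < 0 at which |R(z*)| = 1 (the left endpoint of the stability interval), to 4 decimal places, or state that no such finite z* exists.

left endpoint -2.7273.

Set f=λy, z=hλ:
  y_{n+1} = y_n + z·[13/15·y_n + 2/15·y_{n+1}] ⇒ (1 − 2/15z)y_{n+1} = (1 + 13/15z)y_n
  so R(z) = (1 + 13/15z)/(1 − 2/15z).

Boundary: |R(x)|=1, x<0.
x=-1.14: |R|=0.0104
R=−1: 1+13/15x = −1+2/15x ⇒ -11/15x=2 ⇒ x=2/(-11/15)=-2.7273
Confirm numerically:
  x=-1.709: |R|=0.39184 <1
  x=-1.522: |R|=0.26524 <1
  x=-1.177: |R|=0.01734 <1
  x=-3.246: |R|=1.26549 >1
  x=-3.155: |R|=1.22079 >1
  x=-3.085: |R|=1.18588 >1
Interval (-2.7273, 0).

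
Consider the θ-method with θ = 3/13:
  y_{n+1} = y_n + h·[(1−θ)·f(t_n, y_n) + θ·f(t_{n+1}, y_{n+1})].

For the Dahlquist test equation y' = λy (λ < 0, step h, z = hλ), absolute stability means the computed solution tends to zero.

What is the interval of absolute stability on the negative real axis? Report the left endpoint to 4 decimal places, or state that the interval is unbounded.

On y'=λy, z=hλ:
  y_{n+1} = y_n + z·[10/13·y_n + 3/13·y_{n+1}] ⇒ (1 − 3/13z)y_{n+1} = (1 + 10/13z)y_n
  ⇒ R(z) = (1 + 10/13z)/(1 − 3/13z).

Need |R(x)|<1, x<0.
x=-1.33: |R|=0.0177
R=−1: 1+10/13x = −1+3/13x ⇒ -7/13x=2 ⇒ x=2/(-7/13)=-3.7143
Confirm numerically:
  x=-3.263: |R|=0.86138 <1
  x=-3.073: |R|=0.79797 <1
  x=-2.235: |R|=0.47450 <1
  x=-4.185: |R|=1.12894 >1
  x=-4.000: |R|=1.08000 >1
So |R|<1 on (-3.7143, 0).

z∈(-3.7143,0).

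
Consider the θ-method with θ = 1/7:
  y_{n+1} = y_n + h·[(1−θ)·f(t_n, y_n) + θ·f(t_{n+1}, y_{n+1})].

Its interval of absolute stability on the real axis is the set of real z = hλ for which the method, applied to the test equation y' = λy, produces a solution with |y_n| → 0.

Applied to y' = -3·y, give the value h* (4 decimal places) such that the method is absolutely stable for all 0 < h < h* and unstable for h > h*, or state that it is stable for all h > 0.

(-2.8000,0); λ=-3 ⇒ h* = (14/5)/3 = 0.9333.

With y'=λy (z=hλ):
  y_{n+1} = y_n + z·[6/7·y_n + 1/7·y_{n+1}] ⇒ (1 − 1/7z)y_{n+1} = (1 + 6/7z)y_n
  so R(z) = (1 + 6/7z)/(1 − 1/7z).

Need |R(x)|<1, x<0.
x=-1.16: |R|=0.0049
R=−1: 1+6/7x = −1+1/7x ⇒ -5/7x=2 ⇒ x=2/(-5/7)=-2.8000
Confirm numerically:
  x=-1.841: |R|=0.45764 <1
  x=-1.193: |R|=0.01928 <1
  x=-1.170: |R|=0.00245 <1
  x=-1.140: |R|=0.01966 <1
  x=-3.393: |R|=1.28529 >1
  x=-3.126: |R|=1.16097 >1
  x=-2.976: |R|=1.08821 >1
Stable set (-2.8000, 0).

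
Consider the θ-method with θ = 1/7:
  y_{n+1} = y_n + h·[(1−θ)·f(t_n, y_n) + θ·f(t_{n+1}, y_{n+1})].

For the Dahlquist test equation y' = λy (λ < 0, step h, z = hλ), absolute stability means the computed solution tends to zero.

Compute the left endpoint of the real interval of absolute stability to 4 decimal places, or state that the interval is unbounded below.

Test eqn y'=λy, z=hλ:
  y_{n+1} = y_n + z·[6/7·y_n + 1/7·y_{n+1}] ⇒ (1 − 1/7z)y_{n+1} = (1 + 6/7z)y_n
  R(z) = (1 + 6/7z)/(1 − 1/7z).

Find x<0 with |R(x)|<1.
x=-1.73: |R|=0.3872
R=−1: 1+6/7x = −1+1/7x ⇒ -5/7x=2 ⇒ x=2/(-5/7)=-2.8000
Confirm numerically:
  x=-2.649: |R|=0.92175 <1
  x=-2.307: |R|=0.73515 <1
  x=-1.889: |R|=0.48757 <1
  x=-3.243: |R|=1.21625 >1
  x=-3.080: |R|=1.13889 >1
So |R|<1 on (-2.8000, 0).

z* = -2.8000.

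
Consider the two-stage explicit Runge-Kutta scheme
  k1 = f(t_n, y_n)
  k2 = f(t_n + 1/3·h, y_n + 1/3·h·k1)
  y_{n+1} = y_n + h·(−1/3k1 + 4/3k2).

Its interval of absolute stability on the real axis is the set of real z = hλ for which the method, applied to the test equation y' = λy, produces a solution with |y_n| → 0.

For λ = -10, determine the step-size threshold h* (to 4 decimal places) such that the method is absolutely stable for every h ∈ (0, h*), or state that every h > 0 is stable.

On y'=λy, z=hλ:
  k1=λy_n ⇒ h·k1=z·y_n;  k2=λ(1+1/3z)y_n ⇒ h·k2=z(1+1/3z)y_n
  y_{n+1}/y_n = 1 − 1/3z + 4/3z(1+1/3z) = 1 + z + 4/9z²
  Hence R(z) = 1 + z + 4/9z².

Find x<0 with |R(x)|<1.
x=-0.78: |R|=0.4904
R=1: x+4/9x²=0 ⇒ x=−9/4=-2.2500; min R=1−1/(4·4/9)=0.4375>−1
Confirm numerically:
  x=-1.587: |R|=0.53236 <1
  x=-1.494: |R|=0.49802 <1
  x=-1.362: |R|=0.46246 <1
  x=-1.043: |R|=0.44049 <1
  x=-2.805: |R|=1.69190 >1
  x=-2.503: |R|=1.28145 >1
Stable set (-2.2500, 0).

(-2.2500,0); λ=-10 ⇒ h* = (9/4)/10 = 0.2250.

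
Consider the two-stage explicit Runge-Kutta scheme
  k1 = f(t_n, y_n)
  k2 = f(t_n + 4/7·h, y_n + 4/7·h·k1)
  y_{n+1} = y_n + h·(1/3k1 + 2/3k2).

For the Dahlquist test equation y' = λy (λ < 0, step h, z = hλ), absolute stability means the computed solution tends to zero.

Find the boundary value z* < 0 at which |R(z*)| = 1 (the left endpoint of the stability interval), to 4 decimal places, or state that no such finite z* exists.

z* = -2.6250.

Test eqn y'=λy, z=hλ:
  k1=λy_n ⇒ h·k1=z·y_n;  k2=λ(1+4/7z)y_n ⇒ h·k2=z(1+4/7z)y_n
  y_{n+1}/y_n = 1 + 1/3z + 2/3z(1+4/7z) = 1 + z + 8/21z²
  so R(z) = 1 + z + 8/21z².

Need |R(x)|<1, x<0.
x=-1.72: |R|=0.4070
R=1: x+8/21x²=0 ⇒ x=−21/8=-2.6250; min R=1−1/(4·8/21)=0.3438>−1
Confirm numerically:
  x=-2.167: |R|=0.62191 <1
  x=-1.865: |R|=0.46004 <1
  x=-1.749: |R|=0.41633 <1
  x=-1.719: |R|=0.40670 <1
  x=-3.162: |R|=1.64685 >1
  x=-2.781: |R|=1.16527 >1
Interval (-2.6250, 0).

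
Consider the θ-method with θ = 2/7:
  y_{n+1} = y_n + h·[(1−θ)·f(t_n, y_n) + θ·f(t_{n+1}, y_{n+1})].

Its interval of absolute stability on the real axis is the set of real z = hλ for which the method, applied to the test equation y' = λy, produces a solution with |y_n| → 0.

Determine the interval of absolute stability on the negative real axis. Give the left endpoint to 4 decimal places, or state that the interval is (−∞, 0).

With y'=λy (z=hλ):
  y_{n+1} = y_n + z·[5/7·y_n + 2/7·y_{n+1}] ⇒ (1 − 2/7z)y_{n+1} = (1 + 5/7z)y_n
  R(z) = (1 + 5/7z)/(1 − 2/7z).

Solve |R(x)|<1 on ℝ⁻.
x=-0.39: |R|=0.6491
R=−1: 1+5/7x = −1+2/7x ⇒ -3/7x=2 ⇒ x=2/(-3/7)=-4.6667
Confirm numerically:
  x=-3.754: |R|=0.81128 <1
  x=-3.524: |R|=0.75598 <1
  x=-3.360: |R|=0.71429 <1
  x=-5.177: |R|=1.08822 >1
  x=-4.734: |R|=1.01227 >1
  x=-4.706: |R|=1.00719 >1
Stable set (-4.6667, 0).

z∈(-4.6667,0).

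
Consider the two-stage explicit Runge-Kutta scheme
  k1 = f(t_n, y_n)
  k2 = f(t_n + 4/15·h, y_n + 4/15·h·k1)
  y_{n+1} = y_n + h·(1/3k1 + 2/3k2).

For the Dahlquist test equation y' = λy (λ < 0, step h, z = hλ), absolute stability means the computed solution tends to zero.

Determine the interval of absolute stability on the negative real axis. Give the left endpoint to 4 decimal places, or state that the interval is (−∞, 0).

Set f=λy, z=hλ:
  k1=λy_n ⇒ h·k1=z·y_n;  k2=λ(1+4/15z)y_n ⇒ h·k2=z(1+4/15z)y_n
  y_{n+1}/y_n = 1 + 1/3z + 2/3z(1+4/15z) = 1 + z + 8/45z²
  R(z) = 1 + z + 8/45z².

Boundary: |R(x)|=1, x<0.
x=-1.7: |R|=0.1862
R=1: x+8/45x²=0 ⇒ x=−45/8=-5.6250; min R=1−1/(4·8/45)=-0.4062>−1
Confirm numerically:
  x=-5.178: |R|=0.58852 <1
  x=-3.285: |R|=0.36656 <1
  x=-3.243: |R|=0.37330 <1
  x=-6.210: |R|=1.64584 >1
  x=-5.970: |R|=1.36616 >1
So |R|<1 on (-5.6250, 0).

(-5.6250, 0).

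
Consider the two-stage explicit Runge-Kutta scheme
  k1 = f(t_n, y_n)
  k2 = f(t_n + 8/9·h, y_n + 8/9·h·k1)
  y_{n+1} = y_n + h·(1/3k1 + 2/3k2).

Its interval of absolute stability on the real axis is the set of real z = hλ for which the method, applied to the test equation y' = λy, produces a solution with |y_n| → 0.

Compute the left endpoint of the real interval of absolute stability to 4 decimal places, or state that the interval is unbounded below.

left endpoint -1.6875.

On y'=λy, z=hλ:
  k1=λy_n ⇒ h·k1=z·y_n;  k2=λ(1+8/9z)y_n ⇒ h·k2=z(1+8/9z)y_n
  y_{n+1}/y_n = 1 + 1/3z + 2/3z(1+8/9z) = 1 + z + 16/27z²
  ⇒ R(z) = 1 + z + 16/27z².

Boundary: |R(x)|=1, x<0.
x=-1.36: |R|=0.7361
R=1: x+16/27x²=0 ⇒ x=−27/16=-1.6875; min R=1−1/(4·16/27)=0.5781>−1
Confirm numerically:
  x=-1.319: |R|=0.71197 <1
  x=-1.143: |R|=0.63119 <1
  x=-1.136: |R|=0.62874 <1
  x=-1.107: |R|=0.61919 <1
  x=-1.857: |R|=1.18653 >1
  x=-1.804: |R|=1.12454 >1
Stable set (-1.6875, 0).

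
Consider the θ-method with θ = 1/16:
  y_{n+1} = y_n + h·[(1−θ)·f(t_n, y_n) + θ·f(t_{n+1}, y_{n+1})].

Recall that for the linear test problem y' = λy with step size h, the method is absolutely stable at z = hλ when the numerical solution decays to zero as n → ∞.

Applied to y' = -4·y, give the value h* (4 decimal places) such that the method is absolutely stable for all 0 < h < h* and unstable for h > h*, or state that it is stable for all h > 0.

With y'=λy (z=hλ):
  y_{n+1} = y_n + z·[15/16·y_n + 1/16·y_{n+1}] ⇒ (1 − 1/16z)y_{n+1} = (1 + 15/16z)y_n
  R(z) = (1 + 15/16z)/(1 − 1/16z).

Boundary: |R(x)|=1, x<0.
x=-0.91: |R|=0.1390
R=−1: 1+15/16x = −1+1/16x ⇒ -7/8x=2 ⇒ x=2/(-7/8)=-2.2857
Confirm numerically:
  x=-1.920: |R|=0.71429 <1
  x=-1.828: |R|=0.64057 <1
  x=-1.800: |R|=0.61798 <1
  x=-1.340: |R|=0.23645 <1
  x=-2.611: |R|=1.24469 >1
  x=-2.393: |R|=1.08166 >1
  x=-2.309: |R|=1.01781 >1
Stable set (-2.2857, 0).

(-2.2857,0); λ=-4 ⇒ h* = (16/7)/4 = 0.5714.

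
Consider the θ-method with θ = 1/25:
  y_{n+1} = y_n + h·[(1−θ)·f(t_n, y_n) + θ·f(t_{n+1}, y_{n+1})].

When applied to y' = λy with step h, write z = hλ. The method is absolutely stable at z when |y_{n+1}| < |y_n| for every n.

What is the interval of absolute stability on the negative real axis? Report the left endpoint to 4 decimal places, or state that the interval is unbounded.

(-2.1739, 0).

On y'=λy, z=hλ:
  y_{n+1} = y_n + z·[24/25·y_n + 1/25·y_{n+1}] ⇒ (1 − 1/25z)y_{n+1} = (1 + 24/25z)y_n
  Hence R(z) = (1 + 24/25z)/(1 − 1/25z).

Solve |R(x)|<1 on ℝ⁻.
x=-0.4: |R|=0.6063
R=−1: 1+24/25x = −1+1/25x ⇒ -23/25x=2 ⇒ x=2/(-23/25)=-2.1739
Confirm numerically:
  x=-1.781: |R|=0.66256 <1
  x=-1.649: |R|=0.54696 <1
  x=-1.375: |R|=0.30332 <1
  x=-1.089: |R|=0.04354 <1
  x=-2.734: |R|=1.46448 >1
  x=-2.234: |R|=1.05075 >1
Interval (-2.1739, 0).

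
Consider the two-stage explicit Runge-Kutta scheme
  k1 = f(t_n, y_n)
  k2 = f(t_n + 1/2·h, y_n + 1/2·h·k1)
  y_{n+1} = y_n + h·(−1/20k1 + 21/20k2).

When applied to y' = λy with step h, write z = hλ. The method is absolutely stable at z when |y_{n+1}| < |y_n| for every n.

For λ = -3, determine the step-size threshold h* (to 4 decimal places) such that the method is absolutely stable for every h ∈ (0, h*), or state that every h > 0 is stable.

(-1.9048,0); λ=-3 ⇒ h* = (40/21)/3 = 0.6349.

On y'=λy, z=hλ:
  k1=λy_n ⇒ h·k1=z·y_n;  k2=λ(1+1/2z)y_n ⇒ h·k2=z(1+1/2z)y_n
  y_{n+1}/y_n = 1 − 1/20z + 21/20z(1+1/2z) = 1 + z + 21/40z²
  R(z) = 1 + z + 21/40z².

Find x<0 with |R(x)|<1.
x=-0.43: |R|=0.6671
R=1: x+21/40x²=0 ⇒ x=−40/21=-1.9048; min R=1−1/(4·21/40)=0.5238>−1
Confirm numerically:
  x=-1.227: |R|=0.56340 <1
  x=-1.219: |R|=0.56113 <1
  x=-1.104: |R|=0.53588 <1
  x=-0.836: |R|=0.53092 <1
  x=-2.188: |R|=1.32536 >1
  x=-1.988: |R|=1.08688 >1
Stable set (-1.9048, 0).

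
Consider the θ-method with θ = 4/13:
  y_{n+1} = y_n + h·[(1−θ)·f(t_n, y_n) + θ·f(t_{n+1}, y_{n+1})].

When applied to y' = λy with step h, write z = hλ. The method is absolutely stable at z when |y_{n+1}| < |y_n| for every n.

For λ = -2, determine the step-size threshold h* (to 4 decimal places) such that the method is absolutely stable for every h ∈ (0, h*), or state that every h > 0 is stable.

Set f=λy, z=hλ:
  y_{n+1} = y_n + z·[9/13·y_n + 4/13·y_{n+1}] ⇒ (1 − 4/13z)y_{n+1} = (1 + 9/13z)y_n
  ⇒ R(z) = (1 + 9/13z)/(1 − 4/13z).

Need |R(x)|<1, x<0.
x=-1.67: |R|=0.1032
R=−1: 1+9/13x = −1+4/13x ⇒ -5/13x=2 ⇒ x=2/(-5/13)=-5.2000
Confirm numerically:
  x=-4.541: |R|=0.89427 <1
  x=-4.271: |R|=0.84560 <1
  x=-3.420: |R|=0.66642 <1
  x=-5.527: |R|=1.04657 >1
  x=-5.440: |R|=1.03452 >1
Interval (-5.2000, 0).

(-5.2000,0); λ=-2 ⇒ h* = (26/5)/2 = 2.6000.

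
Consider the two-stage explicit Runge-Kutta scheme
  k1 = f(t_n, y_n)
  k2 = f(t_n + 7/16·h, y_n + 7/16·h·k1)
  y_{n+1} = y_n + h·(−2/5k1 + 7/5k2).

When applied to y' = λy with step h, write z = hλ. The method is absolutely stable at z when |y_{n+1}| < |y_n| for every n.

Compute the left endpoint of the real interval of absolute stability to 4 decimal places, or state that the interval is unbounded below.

Test eqn y'=λy, z=hλ:
  k1=λy_n ⇒ h·k1=z·y_n;  k2=λ(1+7/16z)y_n ⇒ h·k2=z(1+7/16z)y_n
  y_{n+1}/y_n = 1 − 2/5z + 7/5z(1+7/16z) = 1 + z + 49/80z²
  R(z) = 1 + z + 49/80z².

Solve |R(x)|<1 on ℝ⁻.
x=-1.11: |R|=0.6447
R=1: x+49/80x²=0 ⇒ x=−80/49=-1.6327; min R=1−1/(4·49/80)=0.5918>−1
Confirm numerically:
  x=-1.597: |R|=0.96513 <1
  x=-1.499: |R|=0.87729 <1
  x=-1.063: |R|=0.62911 <1
  x=-0.937: |R|=0.60076 <1
  x=-1.796: |R|=1.17969 >1
  x=-1.724: |R|=1.09646 >1
Interval (-1.6327, 0).

left endpoint -1.6327.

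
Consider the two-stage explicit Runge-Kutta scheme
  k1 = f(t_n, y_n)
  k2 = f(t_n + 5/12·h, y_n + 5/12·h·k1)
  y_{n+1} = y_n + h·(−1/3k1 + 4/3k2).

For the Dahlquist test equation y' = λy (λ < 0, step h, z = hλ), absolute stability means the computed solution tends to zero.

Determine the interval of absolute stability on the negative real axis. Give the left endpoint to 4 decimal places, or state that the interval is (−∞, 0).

z∈(-1.8000,0).

Set f=λy, z=hλ:
  k1=λy_n ⇒ h·k1=z·y_n;  k2=λ(1+5/12z)y_n ⇒ h·k2=z(1+5/12z)y_n
  y_{n+1}/y_n = 1 − 1/3z + 4/3z(1+5/12z) = 1 + z + 5/9z²
  Hence R(z) = 1 + z + 5/9z².

Solve |R(x)|<1 on ℝ⁻.
x=-1.48: |R|=0.7369
R=1: x+5/9x²=0 ⇒ x=−9/5=-1.8000; min R=1−1/(4·5/9)=0.5500>−1
Confirm numerically:
  x=-1.665: |R|=0.87513 <1
  x=-1.518: |R|=0.76218 <1
  x=-0.899: |R|=0.55000 <1
  x=-2.284: |R|=1.61414 >1
  x=-2.232: |R|=1.53568 >1
So |R|<1 on (-1.8000, 0).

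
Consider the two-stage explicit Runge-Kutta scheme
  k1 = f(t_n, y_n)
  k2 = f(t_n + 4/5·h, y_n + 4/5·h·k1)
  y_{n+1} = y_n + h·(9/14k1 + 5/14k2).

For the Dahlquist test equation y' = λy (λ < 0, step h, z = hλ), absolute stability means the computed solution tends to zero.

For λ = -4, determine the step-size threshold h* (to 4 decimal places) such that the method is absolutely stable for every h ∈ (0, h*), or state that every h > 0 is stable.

(-3.5000,0); λ=-4 ⇒ h* = (7/2)/4 = 0.8750.

Set f=λy, z=hλ:
  k1=λy_n ⇒ h·k1=z·y_n;  k2=λ(1+4/5z)y_n ⇒ h·k2=z(1+4/5z)y_n
  y_{n+1}/y_n = 1 + 9/14z + 5/14z(1+4/5z) = 1 + z + 2/7z²
  Hence R(z) = 1 + z + 2/7z².

Need |R(x)|<1, x<0.
x=-0.49: |R|=0.5786
R=1: x+2/7x²=0 ⇒ x=−7/2=-3.5000; min R=1−1/(4·2/7)=0.1250>−1
Confirm numerically:
  x=-3.391: |R|=0.89439 <1
  x=-2.014: |R|=0.14491 <1
  x=-1.424: |R|=0.15536 <1
  x=-3.816: |R|=1.34453 >1
  x=-3.695: |R|=1.20586 >1
  x=-3.633: |R|=1.13805 >1
So |R|<1 on (-3.5000, 0).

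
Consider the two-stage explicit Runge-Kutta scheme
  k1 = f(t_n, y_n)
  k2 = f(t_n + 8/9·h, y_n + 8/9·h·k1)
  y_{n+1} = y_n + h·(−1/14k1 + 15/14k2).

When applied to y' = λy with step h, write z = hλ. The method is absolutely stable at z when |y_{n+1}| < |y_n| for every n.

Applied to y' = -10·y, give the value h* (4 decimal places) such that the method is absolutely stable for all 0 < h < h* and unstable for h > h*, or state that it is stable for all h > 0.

With y'=λy (z=hλ):
  k1=λy_n ⇒ h·k1=z·y_n;  k2=λ(1+8/9z)y_n ⇒ h·k2=z(1+8/9z)y_n
  y_{n+1}/y_n = 1 − 1/14z + 15/14z(1+8/9z) = 1 + z + 20/21z²
  so R(z) = 1 + z + 20/21z².

Find x<0 with |R(x)|<1.
x=-0.33: |R|=0.7737
R=1: x+20/21x²=0 ⇒ x=−21/20=-1.0500; min R=1−1/(4·20/21)=0.7375>−1
Confirm numerically:
  x=-0.728: |R|=0.77675 <1
  x=-0.701: |R|=0.76700 <1
  x=-0.573: |R|=0.73969 <1
  x=-0.551: |R|=0.73814 <1
  x=-1.408: |R|=1.48006 >1
  x=-1.357: |R|=1.39676 >1
  x=-1.229: |R|=1.20952 >1
So |R|<1 on (-1.0500, 0).

(-1.0500,0); λ=-10 ⇒ h* = (21/20)/10 = 0.1050.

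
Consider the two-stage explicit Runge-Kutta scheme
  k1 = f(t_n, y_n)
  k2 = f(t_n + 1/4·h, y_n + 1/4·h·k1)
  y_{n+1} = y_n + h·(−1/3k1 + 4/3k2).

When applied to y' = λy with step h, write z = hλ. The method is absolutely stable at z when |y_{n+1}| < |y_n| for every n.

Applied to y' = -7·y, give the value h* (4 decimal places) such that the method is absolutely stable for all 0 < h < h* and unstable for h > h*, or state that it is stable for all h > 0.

Test eqn y'=λy, z=hλ:
  k1=λy_n ⇒ h·k1=z·y_n;  k2=λ(1+1/4z)y_n ⇒ h·k2=z(1+1/4z)y_n
  y_{n+1}/y_n = 1 − 1/3z + 4/3z(1+1/4z) = 1 + z + 1/3z²
  so R(z) = 1 + z + 1/3z².

Boundary: |R(x)|=1, x<0.
x=-1.19: |R|=0.2820
R=1: x+1/3x²=0 ⇒ x=−3=-3.0000; min R=1−1/(4·1/3)=0.2500>−1
Confirm numerically:
  x=-2.927: |R|=0.92878 <1
  x=-2.498: |R|=0.58200 <1
  x=-2.106: |R|=0.37241 <1
  x=-1.408: |R|=0.25282 <1
  x=-3.431: |R|=1.49292 >1
  x=-3.294: |R|=1.32281 >1
Interval (-3.0000, 0).

(-3.0000,0); λ=-7 ⇒ h* = (3)/7 = 0.4286.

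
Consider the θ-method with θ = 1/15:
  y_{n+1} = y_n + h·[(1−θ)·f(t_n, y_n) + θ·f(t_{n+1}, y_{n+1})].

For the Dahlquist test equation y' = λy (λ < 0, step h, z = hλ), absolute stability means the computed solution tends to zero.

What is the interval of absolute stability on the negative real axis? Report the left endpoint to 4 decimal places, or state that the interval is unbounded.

Set f=λy, z=hλ:
  y_{n+1} = y_n + z·[14/15·y_n + 1/15·y_{n+1}] ⇒ (1 − 1/15z)y_{n+1} = (1 + 14/15z)y_n
  so R(z) = (1 + 14/15z)/(1 − 1/15z).

Find x<0 with |R(x)|<1.
x=-1.29: |R|=0.1878
R=−1: 1+14/15x = −1+1/15x ⇒ -13/15x=2 ⇒ x=2/(-13/15)=-2.3077
Confirm numerically:
  x=-2.272: |R|=0.97314 <1
  x=-1.819: |R|=0.62227 <1
  x=-1.663: |R|=0.49703 <1
  x=-2.804: |R|=1.36239 >1
  x=-2.693: |R|=1.28311 >1
  x=-2.436: |R|=1.09566 >1
So |R|<1 on (-2.3077, 0).

z∈(-2.3077,0).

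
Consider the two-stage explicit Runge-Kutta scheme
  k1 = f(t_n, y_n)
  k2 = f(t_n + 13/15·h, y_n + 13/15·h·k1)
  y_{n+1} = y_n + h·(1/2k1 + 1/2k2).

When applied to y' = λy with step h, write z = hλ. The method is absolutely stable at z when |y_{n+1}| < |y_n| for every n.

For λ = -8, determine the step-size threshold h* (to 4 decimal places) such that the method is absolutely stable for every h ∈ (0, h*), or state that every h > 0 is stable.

On y'=λy, z=hλ:
  k1=λy_n ⇒ h·k1=z·y_n;  k2=λ(1+13/15z)y_n ⇒ h·k2=z(1+13/15z)y_n
  y_{n+1}/y_n = 1 + 1/2z + 1/2z(1+13/15z) = 1 + z + 13/30z²
  R(z) = 1 + z + 13/30z².

Boundary: |R(x)|=1, x<0.
x=-0.91: |R|=0.4488
R=1: x+13/30x²=0 ⇒ x=−30/13=-2.3077; min R=1−1/(4·13/30)=0.4231>−1
Confirm numerically:
  x=-1.741: |R|=0.57247 <1
  x=-1.317: |R|=0.43461 <1
  x=-1.015: |R|=0.43143 <1
  x=-2.798: |R|=1.59448 >1
  x=-2.333: |R|=1.02559 >1
Interval (-2.3077, 0).

(-2.3077,0); λ=-8 ⇒ h* = (30/13)/8 = 0.2885.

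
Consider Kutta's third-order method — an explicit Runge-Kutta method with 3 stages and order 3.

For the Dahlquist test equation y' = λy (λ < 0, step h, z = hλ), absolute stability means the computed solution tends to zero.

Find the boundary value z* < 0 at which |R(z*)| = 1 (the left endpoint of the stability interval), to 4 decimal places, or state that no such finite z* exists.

z* = -2.5127.

Test eqn y'=λy, z=hλ:
  order 3, 3-stage ⇒ R(z)=1+z+z^2/2+z^3/6
  (e.g. R(-1.33)=0.16234, |R|=0.16234)

Solve |R(x)|<1 on ℝ⁻.
x=-1.33: |R|=0.1623
|R(-1.93)|=0.2657 |R(-1.51)|=0.0562 |R(-0.73)|=0.4716
Bisect:
  x_lo=-3.0624 |R|=2.1599  x_hi=-0.2922 |R|=0.7463
  mid=-1.67731 |R|=0.05711 →hi
  mid=-2.36985 |R|=0.78001 →hi
  mid=-2.71611 |R|=1.36706 →lo
  mid=-2.54298 |R|=1.05041 →lo
  mid=-2.45641 |R|=0.90975 →hi
  mid=-2.49970 |R|=0.97868 →hi
  mid=-2.52134 |R|=1.01419 →lo
  mid=-2.51052 |R|=0.99634 →hi
  mid=-2.51593 |R|=1.00524 →lo
  mid=-2.51322 |R|=1.00079 →lo
  ...
  [-2.51289,-2.51272] ⇒ x*=-2.5127
Stable set (-2.5127, 0).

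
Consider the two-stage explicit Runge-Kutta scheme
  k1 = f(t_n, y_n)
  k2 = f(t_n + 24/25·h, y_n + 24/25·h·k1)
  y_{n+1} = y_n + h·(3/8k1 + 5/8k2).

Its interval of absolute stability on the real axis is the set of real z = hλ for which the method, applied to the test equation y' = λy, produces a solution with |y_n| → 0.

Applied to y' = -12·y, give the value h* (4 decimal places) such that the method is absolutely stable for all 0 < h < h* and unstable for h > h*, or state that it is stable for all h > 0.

With y'=λy (z=hλ):
  k1=λy_n ⇒ h·k1=z·y_n;  k2=λ(1+24/25z)y_n ⇒ h·k2=z(1+24/25z)y_n
  y_{n+1}/y_n = 1 + 3/8z + 5/8z(1+24/25z) = 1 + z + 3/5z²
  R(z) = 1 + z + 3/5z².

Boundary: |R(x)|=1, x<0.
x=-0.95: |R|=0.5915
R=1: x+3/5x²=0 ⇒ x=−5/3=-1.6667; min R=1−1/(4·3/5)=0.5833>−1
Confirm numerically:
  x=-1.054: |R|=0.61255 <1
  x=-0.909: |R|=0.58677 <1
  x=-0.865: |R|=0.58394 <1
  x=-2.121: |R|=1.57818 >1
  x=-1.959: |R|=1.34361 >1
Interval (-1.6667, 0).

(-1.6667,0); λ=-12 ⇒ h* = (5/3)/12 = 0.1389.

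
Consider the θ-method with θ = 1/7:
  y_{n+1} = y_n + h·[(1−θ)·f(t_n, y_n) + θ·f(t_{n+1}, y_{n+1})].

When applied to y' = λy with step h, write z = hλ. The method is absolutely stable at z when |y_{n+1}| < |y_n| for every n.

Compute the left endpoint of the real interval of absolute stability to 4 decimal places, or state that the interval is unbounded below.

Test eqn y'=λy, z=hλ:
  y_{n+1} = y_n + z·[6/7·y_n + 1/7·y_{n+1}] ⇒ (1 − 1/7z)y_{n+1} = (1 + 6/7z)y_n
  ⇒ R(z) = (1 + 6/7z)/(1 − 1/7z).

Solve |R(x)|<1 on ℝ⁻.
x=-0.67: |R|=0.3885
R=−1: 1+6/7x = −1+1/7x ⇒ -5/7x=2 ⇒ x=2/(-5/7)=-2.8000
Confirm numerically:
  x=-2.759: |R|=0.97899 <1
  x=-2.729: |R|=0.96351 <1
  x=-1.946: |R|=0.52269 <1
  x=-3.285: |R|=1.23578 >1
  x=-2.942: |R|=1.07141 >1
  x=-2.902: |R|=1.05150 >1
Interval (-2.8000, 0).

left endpoint -2.8000.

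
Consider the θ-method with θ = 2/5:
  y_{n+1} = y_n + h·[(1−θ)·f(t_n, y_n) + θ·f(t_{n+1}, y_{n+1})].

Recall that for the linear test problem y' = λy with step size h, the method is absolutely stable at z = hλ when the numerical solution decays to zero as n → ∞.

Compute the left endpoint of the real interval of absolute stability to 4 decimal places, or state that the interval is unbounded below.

Test eqn y'=λy, z=hλ:
  y_{n+1} = y_n + z·[3/5·y_n + 2/5·y_{n+1}] ⇒ (1 − 2/5z)y_{n+1} = (1 + 3/5z)y_n
  so R(z) = (1 + 3/5z)/(1 − 2/5z).

Need |R(x)|<1, x<0.
x=-0.47: |R|=0.6044
R=−1: 1+3/5x = −1+2/5x ⇒ -1/5x=2 ⇒ x=2/(-1/5)=-10.0000
Confirm numerically:
  x=-7.171: |R|=0.85374 <1
  x=-5.869: |R|=0.75320 <1
  x=-5.581: |R|=0.72658 <1
  x=-5.180: |R|=0.68620 <1
  x=-10.598: |R|=1.02283 >1
  x=-10.495: |R|=1.01905 >1
  x=-10.155: |R|=1.00612 >1
Stable set (-10.0000, 0).

left endpoint -10.0000.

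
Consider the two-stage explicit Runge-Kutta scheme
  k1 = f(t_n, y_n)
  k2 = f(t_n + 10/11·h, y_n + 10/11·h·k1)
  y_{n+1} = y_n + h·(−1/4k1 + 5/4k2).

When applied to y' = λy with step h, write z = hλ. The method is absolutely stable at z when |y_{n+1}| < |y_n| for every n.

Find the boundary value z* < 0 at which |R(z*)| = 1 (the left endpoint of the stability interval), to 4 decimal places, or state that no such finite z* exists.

z* = -0.8800.

Set f=λy, z=hλ:
  k1=λy_n ⇒ h·k1=z·y_n;  k2=λ(1+10/11z)y_n ⇒ h·k2=z(1+10/11z)y_n
  y_{n+1}/y_n = 1 − 1/4z + 5/4z(1+10/11z) = 1 + z + 25/22z²
  ⇒ R(z) = 1 + z + 25/22z².

Need |R(x)|<1, x<0.
x=-0.82: |R|=0.9441
R=1: x+25/22x²=0 ⇒ x=−22/25=-0.8800; min R=1−1/(4·25/22)=0.7800>−1
Confirm numerically:
  x=-0.793: |R|=0.92160 <1
  x=-0.692: |R|=0.85216 <1
  x=-0.378: |R|=0.78437 <1
  x=-1.363: |R|=1.74810 >1
  x=-0.942: |R|=1.06637 >1
  x=-0.923: |R|=1.04510 >1
Interval (-0.8800, 0).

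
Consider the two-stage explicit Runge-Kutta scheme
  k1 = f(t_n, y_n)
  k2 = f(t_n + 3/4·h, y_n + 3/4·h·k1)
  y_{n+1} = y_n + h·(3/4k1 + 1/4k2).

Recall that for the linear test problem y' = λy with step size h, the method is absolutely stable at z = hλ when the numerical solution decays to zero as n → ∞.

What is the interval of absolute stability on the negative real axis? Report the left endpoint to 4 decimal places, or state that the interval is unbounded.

Test eqn y'=λy, z=hλ:
  k1=λy_n ⇒ h·k1=z·y_n;  k2=λ(1+3/4z)y_n ⇒ h·k2=z(1+3/4z)y_n
  y_{n+1}/y_n = 1 + 3/4z + 1/4z(1+3/4z) = 1 + z + 3/16z²
  Hence R(z) = 1 + z + 3/16z².

Solve |R(x)|<1 on ℝ⁻.
x=-1.5: |R|=0.0781
R=1: x+3/16x²=0 ⇒ x=−16/3=-5.3333; min R=1−1/(4·3/16)=-0.3333>−1
Confirm numerically:
  x=-5.095: |R|=0.77232 <1
  x=-3.139: |R|=0.29150 <1
  x=-2.920: |R|=0.32130 <1
  x=-5.899: |R|=1.62566 >1
  x=-5.476: |R|=1.14648 >1
Interval (-5.3333, 0).

z∈(-5.3333,0).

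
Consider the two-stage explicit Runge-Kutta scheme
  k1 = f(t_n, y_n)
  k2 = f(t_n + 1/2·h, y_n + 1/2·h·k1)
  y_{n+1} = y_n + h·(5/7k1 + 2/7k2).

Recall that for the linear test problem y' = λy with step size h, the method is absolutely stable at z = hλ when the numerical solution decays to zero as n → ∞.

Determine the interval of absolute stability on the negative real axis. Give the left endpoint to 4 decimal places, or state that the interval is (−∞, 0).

With y'=λy (z=hλ):
  k1=λy_n ⇒ h·k1=z·y_n;  k2=λ(1+1/2z)y_n ⇒ h·k2=z(1+1/2z)y_n
  y_{n+1}/y_n = 1 + 5/7z + 2/7z(1+1/2z) = 1 + z + 1/7z²
  so R(z) = 1 + z + 1/7z².

Need |R(x)|<1, x<0.
x=-1.56: |R|=0.2123
R=1: x+1/7x²=0 ⇒ x=−7=-7.0000; min R=1−1/(4·1/7)=-0.7500>−1
Confirm numerically:
  x=-6.627: |R|=0.64688 <1
  x=-3.685: |R|=0.74511 <1
  x=-3.467: |R|=0.74984 <1
  x=-3.406: |R|=0.74874 <1
  x=-7.350: |R|=1.36750 >1
  x=-7.232: |R|=1.23969 >1
Interval (-7.0000, 0).

(-7.0000, 0).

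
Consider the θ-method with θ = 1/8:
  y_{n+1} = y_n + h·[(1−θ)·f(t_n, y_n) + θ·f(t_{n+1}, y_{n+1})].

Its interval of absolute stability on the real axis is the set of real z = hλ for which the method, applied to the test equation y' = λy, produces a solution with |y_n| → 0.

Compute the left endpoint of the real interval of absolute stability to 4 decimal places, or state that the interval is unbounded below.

Test eqn y'=λy, z=hλ:
  y_{n+1} = y_n + z·[7/8·y_n + 1/8·y_{n+1}] ⇒ (1 − 1/8z)y_{n+1} = (1 + 7/8z)y_n
  so R(z) = (1 + 7/8z)/(1 − 1/8z).

Solve |R(x)|<1 on ℝ⁻.
x=-0.42: |R|=0.6010
R=−1: 1+7/8x = −1+1/8x ⇒ -3/4x=2 ⇒ x=2/(-3/4)=-2.6667
Confirm numerically:
  x=-2.354: |R|=0.81881 <1
  x=-1.656: |R|=0.37200 <1
  x=-1.371: |R|=0.17042 <1
  x=-3.238: |R|=1.30504 >1
  x=-2.741: |R|=1.04152 >1
  x=-2.709: |R|=1.02372 >1
Stable set (-2.6667, 0).

z* = -2.6667.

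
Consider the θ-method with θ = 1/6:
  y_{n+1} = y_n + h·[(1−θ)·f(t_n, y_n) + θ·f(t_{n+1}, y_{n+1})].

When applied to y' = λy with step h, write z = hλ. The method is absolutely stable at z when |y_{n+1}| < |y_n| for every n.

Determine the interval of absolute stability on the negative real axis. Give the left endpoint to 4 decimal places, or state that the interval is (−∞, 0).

Set f=λy, z=hλ:
  y_{n+1} = y_n + z·[5/6·y_n + 1/6·y_{n+1}] ⇒ (1 − 1/6z)y_{n+1} = (1 + 5/6z)y_n
  R(z) = (1 + 5/6z)/(1 − 1/6z).

Solve |R(x)|<1 on ℝ⁻.
x=-1.71: |R|=0.3307
R=−1: 1+5/6x = −1+1/6x ⇒ -2/3x=2 ⇒ x=2/(-2/3)=-3.0000
Confirm numerically:
  x=-2.945: |R|=0.97541 <1
  x=-2.404: |R|=0.71633 <1
  x=-2.037: |R|=0.52072 <1
  x=-3.207: |R|=1.08993 >1
  x=-3.060: |R|=1.02649 >1
So |R|<1 on (-3.0000, 0).

(-3.0000, 0).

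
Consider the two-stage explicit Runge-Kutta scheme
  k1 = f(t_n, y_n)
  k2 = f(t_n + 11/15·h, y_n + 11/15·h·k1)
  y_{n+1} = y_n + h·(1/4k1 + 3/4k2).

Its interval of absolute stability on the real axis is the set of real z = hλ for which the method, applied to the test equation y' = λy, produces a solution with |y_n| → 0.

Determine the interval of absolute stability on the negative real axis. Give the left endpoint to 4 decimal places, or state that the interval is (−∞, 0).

z∈(-1.8182,0).

Test eqn y'=λy, z=hλ:
  k1=λy_n ⇒ h·k1=z·y_n;  k2=λ(1+11/15z)y_n ⇒ h·k2=z(1+11/15z)y_n
  y_{n+1}/y_n = 1 + 1/4z + 3/4z(1+11/15z) = 1 + z + 11/20z²
  ⇒ R(z) = 1 + z + 11/20z².

Find x<0 with |R(x)|<1.
x=-0.69: |R|=0.5719
R=1: x+11/20x²=0 ⇒ x=−20/11=-1.8182; min R=1−1/(4·11/20)=0.5455>−1
Confirm numerically:
  x=-1.780: |R|=0.96262 <1
  x=-1.287: |R|=0.62400 <1
  x=-1.210: |R|=0.59525 <1
  x=-2.404: |R|=1.77457 >1
  x=-2.333: |R|=1.66059 >1
  x=-2.163: |R|=1.41021 >1
So |R|<1 on (-1.8182, 0).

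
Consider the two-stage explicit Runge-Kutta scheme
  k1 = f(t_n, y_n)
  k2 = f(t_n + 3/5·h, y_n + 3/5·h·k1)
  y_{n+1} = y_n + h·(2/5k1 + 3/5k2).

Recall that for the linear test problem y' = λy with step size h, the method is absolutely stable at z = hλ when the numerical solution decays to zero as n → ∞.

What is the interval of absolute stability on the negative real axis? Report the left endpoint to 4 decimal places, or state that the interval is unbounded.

On y'=λy, z=hλ:
  k1=λy_n ⇒ h·k1=z·y_n;  k2=λ(1+3/5z)y_n ⇒ h·k2=z(1+3/5z)y_n
  y_{n+1}/y_n = 1 + 2/5z + 3/5z(1+3/5z) = 1 + z + 9/25z²
  so R(z) = 1 + z + 9/25z².

Boundary: |R(x)|=1, x<0.
x=-0.99: |R|=0.3628
R=1: x+9/25x²=0 ⇒ x=−25/9=-2.7778; min R=1−1/(4·9/25)=0.3056>−1
Confirm numerically:
  x=-2.091: |R|=0.48302 <1
  x=-2.078: |R|=0.47651 <1
  x=-1.933: |R|=0.41214 <1
  x=-1.621: |R|=0.32495 <1
  x=-3.309: |R|=1.63281 >1
  x=-3.249: |R|=1.55116 >1
  x=-2.884: |R|=1.11028 >1
Interval (-2.7778, 0).

z∈(-2.7778,0).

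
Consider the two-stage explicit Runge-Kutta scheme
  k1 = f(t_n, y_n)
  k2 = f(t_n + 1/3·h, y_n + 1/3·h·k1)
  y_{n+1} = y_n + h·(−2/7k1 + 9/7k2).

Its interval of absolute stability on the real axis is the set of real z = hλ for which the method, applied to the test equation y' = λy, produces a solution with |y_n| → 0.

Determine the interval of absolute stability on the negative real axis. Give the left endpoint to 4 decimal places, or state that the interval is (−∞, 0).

On y'=λy, z=hλ:
  k1=λy_n ⇒ h·k1=z·y_n;  k2=λ(1+1/3z)y_n ⇒ h·k2=z(1+1/3z)y_n
  y_{n+1}/y_n = 1 − 2/7z + 9/7z(1+1/3z) = 1 + z + 3/7z²
  so R(z) = 1 + z + 3/7z².

Find x<0 with |R(x)|<1.
x=-0.88: |R|=0.4519
R=1: x+3/7x²=0 ⇒ x=−7/3=-2.3333; min R=1−1/(4·3/7)=0.4167>−1
Confirm numerically:
  x=-2.303: |R|=0.97006 <1
  x=-2.228: |R|=0.89942 <1
  x=-1.904: |R|=0.64966 <1
  x=-1.173: |R|=0.41668 <1
  x=-2.933: |R|=1.75378 >1
  x=-2.635: |R|=1.34067 >1
  x=-2.610: |R|=1.30947 >1
So |R|<1 on (-2.3333, 0).

(-2.3333, 0).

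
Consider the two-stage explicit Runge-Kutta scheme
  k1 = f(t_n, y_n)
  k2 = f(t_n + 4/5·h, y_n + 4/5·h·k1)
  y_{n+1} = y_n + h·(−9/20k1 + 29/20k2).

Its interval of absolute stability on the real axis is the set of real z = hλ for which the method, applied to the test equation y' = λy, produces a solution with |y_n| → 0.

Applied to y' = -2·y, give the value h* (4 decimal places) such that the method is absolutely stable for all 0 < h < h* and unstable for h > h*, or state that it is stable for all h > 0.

Set f=λy, z=hλ:
  k1=λy_n ⇒ h·k1=z·y_n;  k2=λ(1+4/5z)y_n ⇒ h·k2=z(1+4/5z)y_n
  y_{n+1}/y_n = 1 − 9/20z + 29/20z(1+4/5z) = 1 + z + 29/25z²
  ⇒ R(z) = 1 + z + 29/25z².

Solve |R(x)|<1 on ℝ⁻.
x=-1.16: |R|=1.4009
R=1: x+29/25x²=0 ⇒ x=−25/29=-0.8621; min R=1−1/(4·29/25)=0.7845>−1
Confirm numerically:
  x=-0.757: |R|=0.90774 <1
  x=-0.592: |R|=0.81454 <1
  x=-0.583: |R|=0.81127 <1
  x=-0.461: |R|=0.78552 <1
  x=-1.432: |R|=1.94672 >1
  x=-1.412: |R|=1.90074 >1
Stable set (-0.8621, 0).

(-0.8621,0); λ=-2 ⇒ h* = (25/29)/2 = 0.4310.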